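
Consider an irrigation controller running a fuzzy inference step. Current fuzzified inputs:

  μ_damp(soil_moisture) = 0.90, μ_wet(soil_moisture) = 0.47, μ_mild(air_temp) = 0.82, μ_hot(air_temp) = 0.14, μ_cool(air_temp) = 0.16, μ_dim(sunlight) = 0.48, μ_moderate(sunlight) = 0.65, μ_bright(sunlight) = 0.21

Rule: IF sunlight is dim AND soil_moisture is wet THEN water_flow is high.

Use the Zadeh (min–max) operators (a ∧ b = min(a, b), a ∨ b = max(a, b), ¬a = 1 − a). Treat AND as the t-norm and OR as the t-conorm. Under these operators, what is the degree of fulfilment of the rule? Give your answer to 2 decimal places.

firing strength: dim=0.48, wet=0.47; AND[min(a, b)] → w = 0.47

0.47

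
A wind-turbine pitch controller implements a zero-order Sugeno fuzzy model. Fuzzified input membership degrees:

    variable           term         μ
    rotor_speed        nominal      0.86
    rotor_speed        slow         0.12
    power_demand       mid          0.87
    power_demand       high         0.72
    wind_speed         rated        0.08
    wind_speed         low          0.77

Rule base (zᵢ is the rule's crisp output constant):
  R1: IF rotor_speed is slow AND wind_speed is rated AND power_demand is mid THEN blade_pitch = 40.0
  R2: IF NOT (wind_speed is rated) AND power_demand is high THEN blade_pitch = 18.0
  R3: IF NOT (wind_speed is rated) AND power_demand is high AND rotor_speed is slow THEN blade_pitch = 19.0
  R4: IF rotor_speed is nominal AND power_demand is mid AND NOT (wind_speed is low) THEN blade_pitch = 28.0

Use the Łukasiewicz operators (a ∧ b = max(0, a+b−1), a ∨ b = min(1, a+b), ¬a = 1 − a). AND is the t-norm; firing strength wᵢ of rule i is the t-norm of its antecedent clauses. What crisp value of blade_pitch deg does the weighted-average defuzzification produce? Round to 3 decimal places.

R1 (z=40.0): slow=0.12, rated=0.08, mid=0.87; AND[max(0, a+b−1)] → w = 0.00
R2 (z=18.0): ¬rated=1−0.08=0.92, high=0.72; AND[max(0, a+b−1)] → w = 0.64
R3 (z=19.0): ¬rated=1−0.08=0.92, high=0.72, slow=0.12; AND[max(0, a+b−1)] → w = 0.00
R4 (z=28.0): nominal=0.86, mid=0.87, ¬low=1−0.77=0.23; AND[max(0, a+b−1)] → w = 0.00
Weighted average = (0.00·40.0 + 0.64·18.0 + 0.00·19.0 + 0.00·28.0) / (0.00 + 0.64 + 0.00 + 0.00)
  = 11.5200 / 0.6400 = 18.000

18.000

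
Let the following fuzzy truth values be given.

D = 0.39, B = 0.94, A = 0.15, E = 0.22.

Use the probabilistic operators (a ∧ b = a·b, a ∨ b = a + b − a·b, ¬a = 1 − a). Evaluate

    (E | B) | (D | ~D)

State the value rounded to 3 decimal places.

0.989

E | B = a + b − a·b on (0.2200, 0.9400) = 0.9532
~D = 1 − 0.3900 = 0.6100
D | ~D = a + b − a·b on (0.3900, 0.6100) = 0.7621
(E | B) | (D | ~D) = a + b − a·b on (0.9532, 0.7621) = 0.9889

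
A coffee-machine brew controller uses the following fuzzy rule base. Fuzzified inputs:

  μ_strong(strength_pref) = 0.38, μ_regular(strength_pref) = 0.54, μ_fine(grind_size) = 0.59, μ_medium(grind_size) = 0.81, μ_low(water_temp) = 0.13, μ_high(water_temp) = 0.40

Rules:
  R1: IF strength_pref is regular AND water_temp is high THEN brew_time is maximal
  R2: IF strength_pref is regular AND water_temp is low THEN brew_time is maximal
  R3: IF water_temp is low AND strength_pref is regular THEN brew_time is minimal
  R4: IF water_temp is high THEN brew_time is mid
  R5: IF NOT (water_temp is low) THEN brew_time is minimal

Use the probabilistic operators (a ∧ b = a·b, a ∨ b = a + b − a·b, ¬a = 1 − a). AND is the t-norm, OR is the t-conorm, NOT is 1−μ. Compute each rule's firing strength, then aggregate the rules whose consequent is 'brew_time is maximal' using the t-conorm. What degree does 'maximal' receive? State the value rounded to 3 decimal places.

R1: regular=0.54, high=0.40; AND[a·b] → w = 0.2160
R2: regular=0.54, low=0.13; AND[a·b] → w = 0.0702
R3: low=0.13, regular=0.54; AND[a·b] → w = 0.0702
R4: high=0.40 → w = 0.4000
R5: ¬low=1−0.13=0.87 → w = 0.8700
Rules with consequent 'maximal': {R1, R2} → strengths 0.2160, 0.0702
Aggregate via t-conorm [a + b − a·b]: 0.2710

0.271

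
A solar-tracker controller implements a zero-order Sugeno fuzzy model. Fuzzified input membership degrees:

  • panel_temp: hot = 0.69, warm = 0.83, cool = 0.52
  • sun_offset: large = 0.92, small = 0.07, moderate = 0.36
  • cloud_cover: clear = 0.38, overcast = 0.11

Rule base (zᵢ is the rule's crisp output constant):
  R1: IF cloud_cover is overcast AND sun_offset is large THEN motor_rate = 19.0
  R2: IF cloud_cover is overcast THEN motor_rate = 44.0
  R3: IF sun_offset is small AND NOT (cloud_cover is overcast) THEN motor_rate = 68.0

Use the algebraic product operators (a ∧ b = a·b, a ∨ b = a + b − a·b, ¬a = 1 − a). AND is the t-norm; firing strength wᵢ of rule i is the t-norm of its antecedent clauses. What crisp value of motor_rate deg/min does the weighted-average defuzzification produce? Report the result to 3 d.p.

R1 (z=19.0): overcast=0.11, large=0.92; AND[a·b] → w = 0.1012
R2 (z=44.0): overcast=0.11 → w = 0.1100
R3 (z=68.0): small=0.07, ¬overcast=1−0.11=0.89; AND[a·b] → w = 0.0623
Weighted average = (0.1012·19.0 + 0.1100·44.0 + 0.0623·68.0) / (0.1012 + 0.1100 + 0.0623)
  = 10.9992 / 0.2735 = 40.216

40.216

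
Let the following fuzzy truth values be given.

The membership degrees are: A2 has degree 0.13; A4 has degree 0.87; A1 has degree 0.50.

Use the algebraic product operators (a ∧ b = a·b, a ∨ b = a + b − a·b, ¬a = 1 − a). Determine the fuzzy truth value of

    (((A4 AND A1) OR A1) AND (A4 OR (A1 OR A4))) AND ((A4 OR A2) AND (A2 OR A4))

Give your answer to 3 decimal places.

0.560

A4 AND A1 = a·b on (0.8700, 0.5000) = 0.4350
(A4 AND A1) OR A1 = a + b − a·b on (0.4350, 0.5000) = 0.7175
A1 OR A4 = a + b − a·b on (0.5000, 0.8700) = 0.9350
A4 OR (A1 OR A4) = a + b − a·b on (0.8700, 0.9350) = 0.9916
((A4 AND A1) OR A1) AND (A4 OR (A1 OR A4)) = a·b on (0.7175, 0.9916) = 0.7114
A4 OR A2 = a + b − a·b on (0.8700, 0.1300) = 0.8869
A2 OR A4 = a + b − a·b on (0.1300, 0.8700) = 0.8869
(A4 OR A2) AND (A2 OR A4) = a·b on (0.8869, 0.8869) = 0.7866
(((A4 AND A1) OR A1) AND (A4 OR (A1 OR A4))) AND ((A4 OR A2) AND (A2 OR A4)) = a·b on (0.7114, 0.7866) = 0.5596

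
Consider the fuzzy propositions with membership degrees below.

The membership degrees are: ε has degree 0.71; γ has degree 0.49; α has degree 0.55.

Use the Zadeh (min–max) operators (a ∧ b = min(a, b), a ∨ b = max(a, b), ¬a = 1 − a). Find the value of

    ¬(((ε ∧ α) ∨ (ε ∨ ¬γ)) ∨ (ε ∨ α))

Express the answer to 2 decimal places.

ε ∧ α = min(a, b) on (0.71, 0.55) = 0.55
¬γ = 1 − 0.49 = 0.51
ε ∨ ¬γ = max(a, b) on (0.71, 0.51) = 0.71
(ε ∧ α) ∨ (ε ∨ ¬γ) = max(a, b) on (0.55, 0.71) = 0.71
ε ∨ α = max(a, b) on (0.71, 0.55) = 0.71
((ε ∧ α) ∨ (ε ∨ ¬γ)) ∨ (ε ∨ α) = max(a, b) on (0.71, 0.71) = 0.71
¬(((ε ∧ α) ∨ (ε ∨ ¬γ)) ∨ (ε ∨ α)) = 1 − 0.71 = 0.29

0.29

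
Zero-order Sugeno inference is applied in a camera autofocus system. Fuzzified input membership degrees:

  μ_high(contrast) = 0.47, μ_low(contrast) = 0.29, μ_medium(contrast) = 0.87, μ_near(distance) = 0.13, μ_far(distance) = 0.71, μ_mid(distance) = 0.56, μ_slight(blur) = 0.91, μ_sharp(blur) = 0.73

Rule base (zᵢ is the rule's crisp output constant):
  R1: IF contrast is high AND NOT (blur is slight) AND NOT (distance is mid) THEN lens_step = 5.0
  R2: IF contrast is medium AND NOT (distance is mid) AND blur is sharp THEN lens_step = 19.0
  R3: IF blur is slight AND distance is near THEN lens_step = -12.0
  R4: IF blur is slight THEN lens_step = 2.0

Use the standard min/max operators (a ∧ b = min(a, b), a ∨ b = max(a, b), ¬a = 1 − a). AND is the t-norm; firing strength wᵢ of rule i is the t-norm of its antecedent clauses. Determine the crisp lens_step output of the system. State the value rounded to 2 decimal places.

5.78

R1 (z=5.0): high=0.47, ¬slight=1−0.91=0.09, ¬mid=1−0.56=0.44; AND[min(a, b)] → w = 0.09
R2 (z=19.0): medium=0.87, ¬mid=1−0.56=0.44, sharp=0.73; AND[min(a, b)] → w = 0.44
R3 (z=-12.0): slight=0.91, near=0.13; AND[min(a, b)] → w = 0.13
R4 (z=2.0): slight=0.91 → w = 0.91
Weighted average = (0.09·5.0 + 0.44·19.0 + 0.13·-12.0 + 0.91·2.0) / (0.09 + 0.44 + 0.13 + 0.91)
  = 9.0700 / 1.5700 = 5.78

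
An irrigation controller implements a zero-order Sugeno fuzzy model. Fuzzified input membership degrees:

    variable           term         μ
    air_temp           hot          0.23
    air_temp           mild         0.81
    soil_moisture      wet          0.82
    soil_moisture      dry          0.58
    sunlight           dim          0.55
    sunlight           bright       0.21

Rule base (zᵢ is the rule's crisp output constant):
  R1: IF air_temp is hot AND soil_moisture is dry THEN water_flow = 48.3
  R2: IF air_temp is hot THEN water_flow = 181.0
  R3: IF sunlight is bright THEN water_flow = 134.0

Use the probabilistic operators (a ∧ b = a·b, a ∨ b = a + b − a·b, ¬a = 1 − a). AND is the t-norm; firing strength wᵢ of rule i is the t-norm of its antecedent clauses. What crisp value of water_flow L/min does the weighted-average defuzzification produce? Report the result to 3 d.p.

132.915

R1 (z=48.3): hot=0.23, dry=0.58; AND[a·b] → w = 0.1334
R2 (z=181.0): hot=0.23 → w = 0.2300
R3 (z=134.0): bright=0.21 → w = 0.2100
Weighted average = (0.1334·48.3 + 0.2300·181.0 + 0.2100·134.0) / (0.1334 + 0.2300 + 0.2100)
  = 76.2132 / 0.5734 = 132.915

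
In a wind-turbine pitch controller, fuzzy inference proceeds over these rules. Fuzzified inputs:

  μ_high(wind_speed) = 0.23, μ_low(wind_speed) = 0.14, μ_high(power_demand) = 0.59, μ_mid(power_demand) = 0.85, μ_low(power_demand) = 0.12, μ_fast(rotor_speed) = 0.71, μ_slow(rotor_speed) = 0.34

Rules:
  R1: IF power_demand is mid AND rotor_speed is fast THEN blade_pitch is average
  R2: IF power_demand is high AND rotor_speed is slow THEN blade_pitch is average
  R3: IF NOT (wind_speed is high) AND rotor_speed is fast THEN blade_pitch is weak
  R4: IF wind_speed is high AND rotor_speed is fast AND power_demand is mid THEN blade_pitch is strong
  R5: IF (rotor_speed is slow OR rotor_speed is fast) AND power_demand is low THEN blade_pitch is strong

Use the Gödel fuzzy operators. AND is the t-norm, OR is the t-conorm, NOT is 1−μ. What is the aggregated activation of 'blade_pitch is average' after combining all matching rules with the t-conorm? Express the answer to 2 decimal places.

0.71

R1: mid=0.85, fast=0.71; AND[min(a, b)] → w = 0.71
R2: high=0.59, slow=0.34; AND[min(a, b)] → w = 0.34
R3: ¬high=1−0.23=0.77, fast=0.71; AND[min(a, b)] → w = 0.71
R4: high=0.23, fast=0.71, mid=0.85; AND[min(a, b)] → w = 0.23
R5: (slow=0.34 OR fast=0.71) = 0.71; AND[min(a, b)] with low=0.12 → w = 0.12
Rules with consequent 'average': {R1, R2} → strengths 0.71, 0.34
Aggregate via t-conorm [max(a, b)]: 0.71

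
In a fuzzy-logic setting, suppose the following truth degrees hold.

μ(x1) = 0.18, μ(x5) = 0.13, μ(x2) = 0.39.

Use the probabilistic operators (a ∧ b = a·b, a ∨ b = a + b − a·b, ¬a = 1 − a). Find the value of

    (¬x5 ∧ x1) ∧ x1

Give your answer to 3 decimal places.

¬x5 = 1 − 0.1300 = 0.8700
¬x5 ∧ x1 = a·b on (0.8700, 0.1800) = 0.1566
(¬x5 ∧ x1) ∧ x1 = a·b on (0.1566, 0.1800) = 0.0282

0.028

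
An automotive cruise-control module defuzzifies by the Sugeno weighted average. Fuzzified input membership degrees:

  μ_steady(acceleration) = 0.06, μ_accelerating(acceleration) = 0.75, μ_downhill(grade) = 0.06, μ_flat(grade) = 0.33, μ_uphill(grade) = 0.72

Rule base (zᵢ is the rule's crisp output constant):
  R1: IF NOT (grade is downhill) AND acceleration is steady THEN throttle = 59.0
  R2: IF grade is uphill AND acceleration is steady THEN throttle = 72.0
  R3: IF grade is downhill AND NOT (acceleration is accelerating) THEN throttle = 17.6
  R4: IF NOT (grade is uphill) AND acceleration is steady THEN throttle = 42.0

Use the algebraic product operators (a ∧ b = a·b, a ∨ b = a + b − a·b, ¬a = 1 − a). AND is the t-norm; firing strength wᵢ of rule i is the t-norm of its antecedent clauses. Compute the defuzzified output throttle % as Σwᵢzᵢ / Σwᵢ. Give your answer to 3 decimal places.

R1 (z=59.0): ¬downhill=1−0.06=0.94, steady=0.06; AND[a·b] → w = 0.0564
R2 (z=72.0): uphill=0.72, steady=0.06; AND[a·b] → w = 0.0432
R3 (z=17.6): downhill=0.06, ¬accelerating=1−0.75=0.25; AND[a·b] → w = 0.0150
R4 (z=42.0): ¬uphill=1−0.72=0.28, steady=0.06; AND[a·b] → w = 0.0168
Weighted average = (0.0564·59.0 + 0.0432·72.0 + 0.0150·17.6 + 0.0168·42.0) / (0.0564 + 0.0432 + 0.0150 + 0.0168)
  = 7.4076 / 0.1314 = 56.374

56.374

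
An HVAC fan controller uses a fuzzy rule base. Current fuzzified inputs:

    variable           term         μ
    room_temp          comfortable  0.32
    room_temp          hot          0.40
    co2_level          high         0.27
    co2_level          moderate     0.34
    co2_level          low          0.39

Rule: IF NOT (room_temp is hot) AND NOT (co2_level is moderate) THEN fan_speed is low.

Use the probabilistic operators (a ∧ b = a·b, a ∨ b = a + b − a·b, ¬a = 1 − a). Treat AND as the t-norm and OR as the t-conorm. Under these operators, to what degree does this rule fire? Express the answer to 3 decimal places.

0.396

firing strength: ¬hot=1−0.40=0.60, ¬moderate=1−0.34=0.66; AND[a·b] → w = 0.3960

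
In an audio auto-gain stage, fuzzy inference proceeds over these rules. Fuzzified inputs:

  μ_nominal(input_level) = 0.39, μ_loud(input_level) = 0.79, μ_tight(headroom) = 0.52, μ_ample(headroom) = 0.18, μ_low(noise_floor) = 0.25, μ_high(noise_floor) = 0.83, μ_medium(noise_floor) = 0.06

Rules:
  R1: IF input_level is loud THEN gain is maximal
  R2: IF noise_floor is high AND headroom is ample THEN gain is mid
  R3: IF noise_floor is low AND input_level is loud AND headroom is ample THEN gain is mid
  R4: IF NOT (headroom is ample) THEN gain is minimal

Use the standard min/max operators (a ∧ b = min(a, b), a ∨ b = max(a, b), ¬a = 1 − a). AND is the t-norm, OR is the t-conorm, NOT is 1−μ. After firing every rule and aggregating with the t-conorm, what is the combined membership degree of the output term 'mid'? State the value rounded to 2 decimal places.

R1: loud=0.79 → w = 0.79
R2: high=0.83, ample=0.18; AND[min(a, b)] → w = 0.18
R3: low=0.25, loud=0.79, ample=0.18; AND[min(a, b)] → w = 0.18
R4: ¬ample=1−0.18=0.82 → w = 0.82
Rules with consequent 'mid': {R2, R3} → strengths 0.18, 0.18
Aggregate via t-conorm [max(a, b)]: 0.18

0.18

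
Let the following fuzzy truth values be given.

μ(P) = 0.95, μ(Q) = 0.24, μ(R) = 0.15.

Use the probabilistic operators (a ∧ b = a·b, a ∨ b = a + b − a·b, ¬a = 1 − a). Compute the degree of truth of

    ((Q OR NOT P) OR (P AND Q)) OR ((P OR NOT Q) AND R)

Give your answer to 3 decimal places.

NOT P = 1 − 0.9500 = 0.0500
Q OR NOT P = a + b − a·b on (0.2400, 0.0500) = 0.2780
P AND Q = a·b on (0.9500, 0.2400) = 0.2280
(Q OR NOT P) OR (P AND Q) = a + b − a·b on (0.2780, 0.2280) = 0.4426
NOT Q = 1 − 0.2400 = 0.7600
P OR NOT Q = a + b − a·b on (0.9500, 0.7600) = 0.9880
(P OR NOT Q) AND R = a·b on (0.9880, 0.1500) = 0.1482
((Q OR NOT P) OR (P AND Q)) OR ((P OR NOT Q) AND R) = a + b − a·b on (0.4426, 0.1482) = 0.5252

0.525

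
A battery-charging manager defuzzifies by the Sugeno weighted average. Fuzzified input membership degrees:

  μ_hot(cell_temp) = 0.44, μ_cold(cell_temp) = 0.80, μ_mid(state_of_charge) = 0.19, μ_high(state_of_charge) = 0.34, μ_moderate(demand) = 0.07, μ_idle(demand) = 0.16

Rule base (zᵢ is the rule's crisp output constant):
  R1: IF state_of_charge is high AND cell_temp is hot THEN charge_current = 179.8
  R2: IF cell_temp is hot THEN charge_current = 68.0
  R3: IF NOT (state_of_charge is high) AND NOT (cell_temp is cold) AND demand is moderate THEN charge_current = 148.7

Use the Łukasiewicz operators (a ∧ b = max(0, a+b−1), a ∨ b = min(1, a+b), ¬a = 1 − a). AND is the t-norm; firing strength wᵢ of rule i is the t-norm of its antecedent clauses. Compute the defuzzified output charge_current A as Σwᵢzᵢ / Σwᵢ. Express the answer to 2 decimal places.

R1 (z=179.8): high=0.34, hot=0.44; AND[max(0, a+b−1)] → w = 0.00
R2 (z=68.0): hot=0.44 → w = 0.44
R3 (z=148.7): ¬high=1−0.34=0.66, ¬cold=1−0.80=0.20, moderate=0.07; AND[max(0, a+b−1)] → w = 0.00
Weighted average = (0.00·179.8 + 0.44·68.0 + 0.00·148.7) / (0.00 + 0.44 + 0.00)
  = 29.9200 / 0.4400 = 68.00

68.00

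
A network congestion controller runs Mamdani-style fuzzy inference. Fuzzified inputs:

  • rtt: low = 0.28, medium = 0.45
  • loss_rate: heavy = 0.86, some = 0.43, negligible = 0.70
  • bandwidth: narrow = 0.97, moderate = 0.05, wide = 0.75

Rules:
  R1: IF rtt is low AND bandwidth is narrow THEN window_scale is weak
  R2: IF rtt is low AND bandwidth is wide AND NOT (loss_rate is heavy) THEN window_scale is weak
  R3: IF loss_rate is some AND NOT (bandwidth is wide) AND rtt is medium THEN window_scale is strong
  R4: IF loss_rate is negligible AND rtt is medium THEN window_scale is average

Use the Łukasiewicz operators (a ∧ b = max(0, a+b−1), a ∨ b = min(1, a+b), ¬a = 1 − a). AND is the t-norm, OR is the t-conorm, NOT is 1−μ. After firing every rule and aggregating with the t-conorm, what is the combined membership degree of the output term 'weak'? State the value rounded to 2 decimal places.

R1: low=0.28, narrow=0.97; AND[max(0, a+b−1)] → w = 0.25
R2: low=0.28, wide=0.75, ¬heavy=1−0.86=0.14; AND[max(0, a+b−1)] → w = 0.00
R3: some=0.43, ¬wide=1−0.75=0.25, medium=0.45; AND[max(0, a+b−1)] → w = 0.00
R4: negligible=0.70, medium=0.45; AND[max(0, a+b−1)] → w = 0.15
Rules with consequent 'weak': {R1, R2} → strengths 0.25, 0.00
Aggregate via t-conorm [min(1, a+b)]: 0.25

0.25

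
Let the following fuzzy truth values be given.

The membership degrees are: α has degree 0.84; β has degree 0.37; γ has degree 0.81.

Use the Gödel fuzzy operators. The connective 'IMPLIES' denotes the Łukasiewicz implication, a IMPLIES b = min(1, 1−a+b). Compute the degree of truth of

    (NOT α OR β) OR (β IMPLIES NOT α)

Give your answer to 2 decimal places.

NOT α = 1 − 0.84 = 0.16
NOT α OR β = max(a, b) on (0.16, 0.37) = 0.37
NOT α = 1 − 0.84 = 0.16
β IMPLIES NOT α  [Łukasiewicz: min(1, 1−a+b)] with a=0.37, b=0.16 → 0.79
(NOT α OR β) OR (β IMPLIES NOT α) = max(a, b) on (0.37, 0.79) = 0.79

0.79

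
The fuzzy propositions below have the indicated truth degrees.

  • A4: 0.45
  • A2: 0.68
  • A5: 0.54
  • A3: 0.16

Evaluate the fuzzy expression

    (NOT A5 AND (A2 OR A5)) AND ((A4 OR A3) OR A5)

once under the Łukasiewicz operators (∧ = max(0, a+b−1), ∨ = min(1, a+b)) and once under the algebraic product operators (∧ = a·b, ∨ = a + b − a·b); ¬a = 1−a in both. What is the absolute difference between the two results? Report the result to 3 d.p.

Under Łukasiewicz:
  NOT A5 = 1 − 0.54 = 0.46
  A2 OR A5 = min(1, a+b) on (0.68, 0.54) = 1.00
  NOT A5 AND (A2 OR A5) = max(0, a+b−1) on (0.46, 1.00) = 0.46
  A4 OR A3 = min(1, a+b) on (0.45, 0.16) = 0.61
  (A4 OR A3) OR A5 = min(1, a+b) on (0.61, 0.54) = 1.00
  (NOT A5 AND (A2 OR A5)) AND ((A4 OR A3) OR A5) = max(0, a+b−1) on (0.46, 1.00) = 0.46
  → value = 0.4600
Under algebraic product:
  NOT A5 = 1 − 0.5400 = 0.4600
  A2 OR A5 = a + b − a·b on (0.6800, 0.5400) = 0.8528
  NOT A5 AND (A2 OR A5) = a·b on (0.4600, 0.8528) = 0.3923
  A4 OR A3 = a + b − a·b on (0.4500, 0.1600) = 0.5380
  (A4 OR A3) OR A5 = a + b − a·b on (0.5380, 0.5400) = 0.7875
  (NOT A5 AND (A2 OR A5)) AND ((A4 OR A3) OR A5) = a·b on (0.3923, 0.7875) = 0.3089
  → value = 0.3089
|0.4600 − 0.3089| = 0.151

0.151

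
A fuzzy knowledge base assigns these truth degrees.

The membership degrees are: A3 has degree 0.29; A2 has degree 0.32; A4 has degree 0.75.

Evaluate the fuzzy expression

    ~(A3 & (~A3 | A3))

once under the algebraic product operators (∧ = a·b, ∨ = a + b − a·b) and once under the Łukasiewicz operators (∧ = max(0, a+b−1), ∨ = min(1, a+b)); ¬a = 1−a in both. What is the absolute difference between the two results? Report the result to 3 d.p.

0.060

Under algebraic product:
  ~A3 = 1 − 0.2900 = 0.7100
  ~A3 | A3 = a + b − a·b on (0.7100, 0.2900) = 0.7941
  A3 & (~A3 | A3) = a·b on (0.2900, 0.7941) = 0.2303
  ~(A3 & (~A3 | A3)) = 1 − 0.2303 = 0.7697
  → value = 0.7697
Under Łukasiewicz:
  ~A3 = 1 − 0.29 = 0.71
  ~A3 | A3 = min(1, a+b) on (0.71, 0.29) = 1.00
  A3 & (~A3 | A3) = max(0, a+b−1) on (0.29, 1.00) = 0.29
  ~(A3 & (~A3 | A3)) = 1 − 0.29 = 0.71
  → value = 0.7100
|0.7697 − 0.7100| = 0.060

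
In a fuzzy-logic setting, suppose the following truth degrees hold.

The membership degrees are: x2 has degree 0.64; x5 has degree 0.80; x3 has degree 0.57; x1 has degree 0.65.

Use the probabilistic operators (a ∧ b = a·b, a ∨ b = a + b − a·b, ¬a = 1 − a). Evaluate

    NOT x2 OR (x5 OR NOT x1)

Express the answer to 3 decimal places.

NOT x2 = 1 − 0.6400 = 0.3600
NOT x1 = 1 − 0.6500 = 0.3500
x5 OR NOT x1 = a + b − a·b on (0.8000, 0.3500) = 0.8700
NOT x2 OR (x5 OR NOT x1) = a + b − a·b on (0.3600, 0.8700) = 0.9168

0.917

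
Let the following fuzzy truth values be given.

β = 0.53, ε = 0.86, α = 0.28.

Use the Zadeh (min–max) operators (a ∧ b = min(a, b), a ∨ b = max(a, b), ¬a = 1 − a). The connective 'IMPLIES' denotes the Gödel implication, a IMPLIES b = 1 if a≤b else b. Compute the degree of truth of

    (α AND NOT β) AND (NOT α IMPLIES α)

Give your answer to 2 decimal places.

0.28

NOT β = 1 − 0.53 = 0.47
α AND NOT β = min(a, b) on (0.28, 0.47) = 0.28
NOT α = 1 − 0.28 = 0.72
NOT α IMPLIES α  [Gödel: 1 if a≤b else b] with a=0.72, b=0.28 → 0.28
(α AND NOT β) AND (NOT α IMPLIES α) = min(a, b) on (0.28, 0.28) = 0.28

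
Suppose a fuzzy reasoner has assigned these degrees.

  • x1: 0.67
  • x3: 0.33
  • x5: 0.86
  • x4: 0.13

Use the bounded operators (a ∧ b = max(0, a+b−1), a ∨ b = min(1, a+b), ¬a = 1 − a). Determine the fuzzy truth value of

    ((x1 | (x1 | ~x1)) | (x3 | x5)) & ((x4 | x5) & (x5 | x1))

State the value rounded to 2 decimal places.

~x1 = 1 − 0.67 = 0.33
x1 | ~x1 = min(1, a+b) on (0.67, 0.33) = 1.00
x1 | (x1 | ~x1) = min(1, a+b) on (0.67, 1.00) = 1.00
x3 | x5 = min(1, a+b) on (0.33, 0.86) = 1.00
(x1 | (x1 | ~x1)) | (x3 | x5) = min(1, a+b) on (1.00, 1.00) = 1.00
x4 | x5 = min(1, a+b) on (0.13, 0.86) = 0.99
x5 | x1 = min(1, a+b) on (0.86, 0.67) = 1.00
(x4 | x5) & (x5 | x1) = max(0, a+b−1) on (0.99, 1.00) = 0.99
((x1 | (x1 | ~x1)) | (x3 | x5)) & ((x4 | x5) & (x5 | x1)) = max(0, a+b−1) on (1.00, 0.99) = 0.99

0.99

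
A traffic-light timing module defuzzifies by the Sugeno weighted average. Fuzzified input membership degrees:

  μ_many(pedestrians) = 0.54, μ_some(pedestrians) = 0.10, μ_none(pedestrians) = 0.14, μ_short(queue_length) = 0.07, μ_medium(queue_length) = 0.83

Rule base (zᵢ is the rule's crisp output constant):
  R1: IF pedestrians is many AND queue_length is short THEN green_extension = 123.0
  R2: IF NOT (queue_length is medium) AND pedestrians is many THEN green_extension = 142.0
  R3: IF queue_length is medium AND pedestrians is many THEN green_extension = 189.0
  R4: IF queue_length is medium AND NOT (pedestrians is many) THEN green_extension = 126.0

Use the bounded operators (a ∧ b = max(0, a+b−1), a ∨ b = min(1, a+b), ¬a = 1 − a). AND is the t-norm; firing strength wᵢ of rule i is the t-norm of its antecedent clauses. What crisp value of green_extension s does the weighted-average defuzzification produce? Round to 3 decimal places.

161.318

R1 (z=123.0): many=0.54, short=0.07; AND[max(0, a+b−1)] → w = 0.00
R2 (z=142.0): ¬medium=1−0.83=0.17, many=0.54; AND[max(0, a+b−1)] → w = 0.00
R3 (z=189.0): medium=0.83, many=0.54; AND[max(0, a+b−1)] → w = 0.37
R4 (z=126.0): medium=0.83, ¬many=1−0.54=0.46; AND[max(0, a+b−1)] → w = 0.29
Weighted average = (0.00·123.0 + 0.00·142.0 + 0.37·189.0 + 0.29·126.0) / (0.00 + 0.00 + 0.37 + 0.29)
  = 106.4700 / 0.6600 = 161.318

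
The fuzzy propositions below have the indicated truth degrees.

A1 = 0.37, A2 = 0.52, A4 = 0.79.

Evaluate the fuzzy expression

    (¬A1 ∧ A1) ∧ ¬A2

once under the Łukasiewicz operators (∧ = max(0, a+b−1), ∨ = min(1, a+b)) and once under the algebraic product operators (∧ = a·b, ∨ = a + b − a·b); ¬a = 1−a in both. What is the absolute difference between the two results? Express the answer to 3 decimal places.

0.112

Under Łukasiewicz:
  ¬A1 = 1 − 0.37 = 0.63
  ¬A1 ∧ A1 = max(0, a+b−1) on (0.63, 0.37) = 0.00
  ¬A2 = 1 − 0.52 = 0.48
  (¬A1 ∧ A1) ∧ ¬A2 = max(0, a+b−1) on (0.00, 0.48) = 0.00
  → value = 0.0000
Under algebraic product:
  ¬A1 = 1 − 0.3700 = 0.6300
  ¬A1 ∧ A1 = a·b on (0.6300, 0.3700) = 0.2331
  ¬A2 = 1 − 0.5200 = 0.4800
  (¬A1 ∧ A1) ∧ ¬A2 = a·b on (0.2331, 0.4800) = 0.1119
  → value = 0.1119
|0.0000 − 0.1119| = 0.112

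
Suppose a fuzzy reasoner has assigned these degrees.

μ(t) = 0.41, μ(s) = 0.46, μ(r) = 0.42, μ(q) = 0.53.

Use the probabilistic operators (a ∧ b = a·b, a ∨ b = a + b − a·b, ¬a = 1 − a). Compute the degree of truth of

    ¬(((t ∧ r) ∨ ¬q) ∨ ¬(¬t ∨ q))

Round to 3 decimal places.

0.354

t ∧ r = a·b on (0.4100, 0.4200) = 0.1722
¬q = 1 − 0.5300 = 0.4700
(t ∧ r) ∨ ¬q = a + b − a·b on (0.1722, 0.4700) = 0.5613
¬t = 1 − 0.4100 = 0.5900
¬t ∨ q = a + b − a·b on (0.5900, 0.5300) = 0.8073
¬(¬t ∨ q) = 1 − 0.8073 = 0.1927
((t ∧ r) ∨ ¬q) ∨ ¬(¬t ∨ q) = a + b − a·b on (0.5613, 0.1927) = 0.6458
¬(((t ∧ r) ∨ ¬q) ∨ ¬(¬t ∨ q)) = 1 − 0.6458 = 0.3542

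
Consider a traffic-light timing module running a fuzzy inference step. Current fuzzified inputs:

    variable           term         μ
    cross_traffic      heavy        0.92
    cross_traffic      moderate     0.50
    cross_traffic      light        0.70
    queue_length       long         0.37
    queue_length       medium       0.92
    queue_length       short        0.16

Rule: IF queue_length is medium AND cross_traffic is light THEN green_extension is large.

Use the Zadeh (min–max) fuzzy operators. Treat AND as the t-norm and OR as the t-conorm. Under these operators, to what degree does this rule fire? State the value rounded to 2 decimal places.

0.70

firing strength: medium=0.92, light=0.70; AND[min(a, b)] → w = 0.70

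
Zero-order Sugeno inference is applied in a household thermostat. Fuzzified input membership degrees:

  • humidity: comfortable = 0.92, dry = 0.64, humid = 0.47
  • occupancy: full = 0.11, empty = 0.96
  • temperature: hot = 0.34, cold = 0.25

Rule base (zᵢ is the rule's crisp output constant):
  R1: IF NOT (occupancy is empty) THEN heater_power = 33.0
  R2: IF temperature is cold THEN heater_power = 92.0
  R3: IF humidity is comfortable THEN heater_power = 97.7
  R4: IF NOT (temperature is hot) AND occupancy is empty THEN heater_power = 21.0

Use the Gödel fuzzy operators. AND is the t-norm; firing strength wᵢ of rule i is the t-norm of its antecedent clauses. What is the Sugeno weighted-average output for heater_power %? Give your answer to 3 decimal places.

68.483

R1 (z=33.0): ¬empty=1−0.96=0.04 → w = 0.04
R2 (z=92.0): cold=0.25 → w = 0.25
R3 (z=97.7): comfortable=0.92 → w = 0.92
R4 (z=21.0): ¬hot=1−0.34=0.66, empty=0.96; AND[min(a, b)] → w = 0.66
Weighted average = (0.04·33.0 + 0.25·92.0 + 0.92·97.7 + 0.66·21.0) / (0.04 + 0.25 + 0.92 + 0.66)
  = 128.0640 / 1.8700 = 68.483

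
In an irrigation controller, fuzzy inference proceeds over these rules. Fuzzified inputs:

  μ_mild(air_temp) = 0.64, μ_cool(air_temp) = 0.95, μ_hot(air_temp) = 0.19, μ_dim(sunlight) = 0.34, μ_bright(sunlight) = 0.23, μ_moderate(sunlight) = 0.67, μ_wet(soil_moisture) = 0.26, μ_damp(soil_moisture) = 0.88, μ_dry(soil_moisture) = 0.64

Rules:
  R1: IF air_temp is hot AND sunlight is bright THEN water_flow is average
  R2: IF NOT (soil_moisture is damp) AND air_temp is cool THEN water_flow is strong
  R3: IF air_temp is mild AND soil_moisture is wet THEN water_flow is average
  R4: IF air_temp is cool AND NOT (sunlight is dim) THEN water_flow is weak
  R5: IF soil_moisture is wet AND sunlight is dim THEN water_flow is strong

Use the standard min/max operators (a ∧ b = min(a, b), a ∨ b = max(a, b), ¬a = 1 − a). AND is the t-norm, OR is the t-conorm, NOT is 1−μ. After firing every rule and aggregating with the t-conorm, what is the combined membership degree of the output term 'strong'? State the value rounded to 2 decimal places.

0.26

R1: hot=0.19, bright=0.23; AND[min(a, b)] → w = 0.19
R2: ¬damp=1−0.88=0.12, cool=0.95; AND[min(a, b)] → w = 0.12
R3: mild=0.64, wet=0.26; AND[min(a, b)] → w = 0.26
R4: cool=0.95, ¬dim=1−0.34=0.66; AND[min(a, b)] → w = 0.66
R5: wet=0.26, dim=0.34; AND[min(a, b)] → w = 0.26
Rules with consequent 'strong': {R2, R5} → strengths 0.12, 0.26
Aggregate via t-conorm [max(a, b)]: 0.26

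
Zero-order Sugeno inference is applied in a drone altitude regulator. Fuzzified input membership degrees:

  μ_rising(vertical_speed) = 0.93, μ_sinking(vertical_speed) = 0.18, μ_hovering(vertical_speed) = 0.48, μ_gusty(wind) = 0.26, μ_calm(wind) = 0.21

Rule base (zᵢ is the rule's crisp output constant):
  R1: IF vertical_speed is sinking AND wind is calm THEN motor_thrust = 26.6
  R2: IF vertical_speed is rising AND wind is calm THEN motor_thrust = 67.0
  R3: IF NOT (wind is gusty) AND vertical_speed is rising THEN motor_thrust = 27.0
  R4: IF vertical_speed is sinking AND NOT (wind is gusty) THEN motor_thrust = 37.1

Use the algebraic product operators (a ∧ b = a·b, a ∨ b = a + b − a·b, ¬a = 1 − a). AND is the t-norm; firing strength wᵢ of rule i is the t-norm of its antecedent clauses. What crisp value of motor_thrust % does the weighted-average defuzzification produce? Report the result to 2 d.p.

R1 (z=26.6): sinking=0.18, calm=0.21; AND[a·b] → w = 0.0378
R2 (z=67.0): rising=0.93, calm=0.21; AND[a·b] → w = 0.1953
R3 (z=27.0): ¬gusty=1−0.26=0.74, rising=0.93; AND[a·b] → w = 0.6882
R4 (z=37.1): sinking=0.18, ¬gusty=1−0.26=0.74; AND[a·b] → w = 0.1332
Weighted average = (0.0378·26.6 + 0.1953·67.0 + 0.6882·27.0 + 0.1332·37.1) / (0.0378 + 0.1953 + 0.6882 + 0.1332)
  = 37.6137 / 1.0545 = 35.67

35.67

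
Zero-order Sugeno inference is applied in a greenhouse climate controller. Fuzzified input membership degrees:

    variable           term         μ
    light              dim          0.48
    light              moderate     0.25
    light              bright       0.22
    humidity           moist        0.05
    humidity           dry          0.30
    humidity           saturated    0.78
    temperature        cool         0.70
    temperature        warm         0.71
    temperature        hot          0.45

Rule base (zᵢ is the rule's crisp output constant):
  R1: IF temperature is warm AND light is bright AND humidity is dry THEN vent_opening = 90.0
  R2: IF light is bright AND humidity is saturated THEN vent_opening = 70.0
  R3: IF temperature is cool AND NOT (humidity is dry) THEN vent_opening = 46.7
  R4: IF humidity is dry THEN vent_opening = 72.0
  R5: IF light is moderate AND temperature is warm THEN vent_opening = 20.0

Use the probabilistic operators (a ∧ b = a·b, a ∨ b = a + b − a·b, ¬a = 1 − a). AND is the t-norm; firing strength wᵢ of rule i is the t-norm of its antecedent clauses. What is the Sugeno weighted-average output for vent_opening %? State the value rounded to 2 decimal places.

R1 (z=90.0): warm=0.71, bright=0.22, dry=0.30; AND[a·b] → w = 0.0469
R2 (z=70.0): bright=0.22, saturated=0.78; AND[a·b] → w = 0.1716
R3 (z=46.7): cool=0.70, ¬dry=1−0.30=0.70; AND[a·b] → w = 0.4900
R4 (z=72.0): dry=0.30 → w = 0.3000
R5 (z=20.0): moderate=0.25, warm=0.71; AND[a·b] → w = 0.1775
Weighted average = (0.0469·90.0 + 0.1716·70.0 + 0.4900·46.7 + 0.3000·72.0 + 0.1775·20.0) / (0.0469 + 0.1716 + 0.4900 + 0.3000 + 0.1775)
  = 64.2624 / 1.1860 = 54.19

54.19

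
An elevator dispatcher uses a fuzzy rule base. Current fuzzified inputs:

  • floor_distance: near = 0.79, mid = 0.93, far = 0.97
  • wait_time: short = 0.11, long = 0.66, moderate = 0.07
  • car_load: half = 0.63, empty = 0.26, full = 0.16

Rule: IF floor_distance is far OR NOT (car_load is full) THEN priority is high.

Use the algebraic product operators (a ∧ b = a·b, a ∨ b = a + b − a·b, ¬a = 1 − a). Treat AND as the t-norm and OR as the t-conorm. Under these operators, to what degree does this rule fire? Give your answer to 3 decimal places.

firing strength: far=0.97, ¬full=1−0.16=0.84; OR[a + b − a·b] → w = 0.9952

0.995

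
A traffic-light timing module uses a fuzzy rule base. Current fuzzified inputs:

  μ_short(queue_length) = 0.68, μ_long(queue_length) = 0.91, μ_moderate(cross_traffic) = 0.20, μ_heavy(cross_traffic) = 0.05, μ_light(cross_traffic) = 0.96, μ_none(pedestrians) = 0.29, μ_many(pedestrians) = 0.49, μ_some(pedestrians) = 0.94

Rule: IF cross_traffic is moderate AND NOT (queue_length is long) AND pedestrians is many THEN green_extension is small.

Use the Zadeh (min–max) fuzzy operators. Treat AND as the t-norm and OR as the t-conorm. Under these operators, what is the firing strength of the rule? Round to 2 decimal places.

firing strength: moderate=0.20, ¬long=1−0.91=0.09, many=0.49; AND[min(a, b)] → w = 0.09

0.09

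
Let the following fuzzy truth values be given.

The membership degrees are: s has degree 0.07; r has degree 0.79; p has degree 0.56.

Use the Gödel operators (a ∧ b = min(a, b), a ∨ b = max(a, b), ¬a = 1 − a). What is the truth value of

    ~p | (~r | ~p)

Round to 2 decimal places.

0.44

~p = 1 − 0.56 = 0.44
~r = 1 − 0.79 = 0.21
~p = 1 − 0.56 = 0.44
~r | ~p = max(a, b) on (0.21, 0.44) = 0.44
~p | (~r | ~p) = max(a, b) on (0.44, 0.44) = 0.44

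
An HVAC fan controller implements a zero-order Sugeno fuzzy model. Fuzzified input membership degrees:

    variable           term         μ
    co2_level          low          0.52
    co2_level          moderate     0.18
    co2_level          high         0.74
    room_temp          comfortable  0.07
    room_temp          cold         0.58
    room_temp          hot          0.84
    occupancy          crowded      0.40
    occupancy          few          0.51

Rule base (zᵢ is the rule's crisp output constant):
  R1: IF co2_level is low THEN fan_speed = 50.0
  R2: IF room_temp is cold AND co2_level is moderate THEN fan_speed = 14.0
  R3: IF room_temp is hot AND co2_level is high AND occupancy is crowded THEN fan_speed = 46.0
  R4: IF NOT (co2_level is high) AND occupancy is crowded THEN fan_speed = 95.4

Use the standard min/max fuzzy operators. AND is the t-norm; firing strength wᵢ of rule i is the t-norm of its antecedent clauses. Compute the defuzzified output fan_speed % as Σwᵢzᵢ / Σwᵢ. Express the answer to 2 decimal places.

R1 (z=50.0): low=0.52 → w = 0.52
R2 (z=14.0): cold=0.58, moderate=0.18; AND[min(a, b)] → w = 0.18
R3 (z=46.0): hot=0.84, high=0.74, crowded=0.40; AND[min(a, b)] → w = 0.40
R4 (z=95.4): ¬high=1−0.74=0.26, crowded=0.40; AND[min(a, b)] → w = 0.26
Weighted average = (0.52·50.0 + 0.18·14.0 + 0.40·46.0 + 0.26·95.4) / (0.52 + 0.18 + 0.40 + 0.26)
  = 71.7240 / 1.3600 = 52.74

52.74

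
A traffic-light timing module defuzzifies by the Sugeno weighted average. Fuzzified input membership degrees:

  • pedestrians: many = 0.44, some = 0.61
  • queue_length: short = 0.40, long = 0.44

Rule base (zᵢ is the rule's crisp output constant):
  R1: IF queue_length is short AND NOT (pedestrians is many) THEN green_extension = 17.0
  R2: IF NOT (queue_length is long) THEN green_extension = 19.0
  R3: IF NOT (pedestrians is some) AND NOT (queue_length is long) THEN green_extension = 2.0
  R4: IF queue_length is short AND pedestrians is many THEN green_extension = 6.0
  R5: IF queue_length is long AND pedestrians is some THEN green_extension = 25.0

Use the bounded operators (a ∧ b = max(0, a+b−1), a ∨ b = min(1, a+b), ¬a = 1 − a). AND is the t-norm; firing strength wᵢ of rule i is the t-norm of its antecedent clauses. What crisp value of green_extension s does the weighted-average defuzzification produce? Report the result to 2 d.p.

R1 (z=17.0): short=0.40, ¬many=1−0.44=0.56; AND[max(0, a+b−1)] → w = 0.00
R2 (z=19.0): ¬long=1−0.44=0.56 → w = 0.56
R3 (z=2.0): ¬some=1−0.61=0.39, ¬long=1−0.44=0.56; AND[max(0, a+b−1)] → w = 0.00
R4 (z=6.0): short=0.40, many=0.44; AND[max(0, a+b−1)] → w = 0.00
R5 (z=25.0): long=0.44, some=0.61; AND[max(0, a+b−1)] → w = 0.05
Weighted average = (0.00·17.0 + 0.56·19.0 + 0.00·2.0 + 0.00·6.0 + 0.05·25.0) / (0.00 + 0.56 + 0.00 + 0.00 + 0.05)
  = 11.8900 / 0.6100 = 19.49

19.49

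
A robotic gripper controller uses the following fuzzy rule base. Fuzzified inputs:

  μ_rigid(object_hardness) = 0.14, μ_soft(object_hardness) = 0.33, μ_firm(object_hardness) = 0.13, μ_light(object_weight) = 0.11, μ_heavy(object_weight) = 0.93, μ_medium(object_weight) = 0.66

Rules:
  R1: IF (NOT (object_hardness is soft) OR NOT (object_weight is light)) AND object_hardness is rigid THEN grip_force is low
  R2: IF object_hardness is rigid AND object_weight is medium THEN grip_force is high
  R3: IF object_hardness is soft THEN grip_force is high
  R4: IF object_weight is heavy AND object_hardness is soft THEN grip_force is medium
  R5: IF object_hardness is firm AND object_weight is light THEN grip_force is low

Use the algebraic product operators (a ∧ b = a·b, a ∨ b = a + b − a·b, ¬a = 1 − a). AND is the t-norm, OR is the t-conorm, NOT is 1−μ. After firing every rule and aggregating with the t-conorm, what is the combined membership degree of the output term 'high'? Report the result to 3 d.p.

R1: (¬soft=1−0.33=0.67 OR ¬light=1−0.11=0.89) = 0.9637; AND[a·b] with rigid=0.14 → w = 0.1349
R2: rigid=0.14, medium=0.66; AND[a·b] → w = 0.0924
R3: soft=0.33 → w = 0.3300
R4: heavy=0.93, soft=0.33; AND[a·b] → w = 0.3069
R5: firm=0.13, light=0.11; AND[a·b] → w = 0.0143
Rules with consequent 'high': {R2, R3} → strengths 0.0924, 0.3300
Aggregate via t-conorm [a + b − a·b]: 0.3919

0.392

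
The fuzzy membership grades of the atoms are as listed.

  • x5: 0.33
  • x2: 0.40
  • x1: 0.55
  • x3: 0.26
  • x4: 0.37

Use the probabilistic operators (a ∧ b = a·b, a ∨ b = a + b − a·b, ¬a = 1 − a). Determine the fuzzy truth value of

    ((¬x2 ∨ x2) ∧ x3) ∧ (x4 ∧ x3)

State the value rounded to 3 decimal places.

0.019

¬x2 = 1 − 0.4000 = 0.6000
¬x2 ∨ x2 = a + b − a·b on (0.6000, 0.4000) = 0.7600
(¬x2 ∨ x2) ∧ x3 = a·b on (0.7600, 0.2600) = 0.1976
x4 ∧ x3 = a·b on (0.3700, 0.2600) = 0.0962
((¬x2 ∨ x2) ∧ x3) ∧ (x4 ∧ x3) = a·b on (0.1976, 0.0962) = 0.0190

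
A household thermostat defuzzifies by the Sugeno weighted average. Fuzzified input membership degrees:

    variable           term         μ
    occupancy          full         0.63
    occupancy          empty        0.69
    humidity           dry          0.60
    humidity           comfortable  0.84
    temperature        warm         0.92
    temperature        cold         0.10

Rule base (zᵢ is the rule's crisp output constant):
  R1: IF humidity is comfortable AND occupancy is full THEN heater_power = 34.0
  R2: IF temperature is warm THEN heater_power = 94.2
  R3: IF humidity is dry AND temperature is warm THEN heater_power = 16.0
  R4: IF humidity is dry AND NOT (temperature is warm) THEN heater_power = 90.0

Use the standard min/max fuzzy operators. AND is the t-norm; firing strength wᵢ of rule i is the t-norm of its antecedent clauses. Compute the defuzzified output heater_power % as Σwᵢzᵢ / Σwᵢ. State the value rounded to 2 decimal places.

56.00

R1 (z=34.0): comfortable=0.84, full=0.63; AND[min(a, b)] → w = 0.63
R2 (z=94.2): warm=0.92 → w = 0.92
R3 (z=16.0): dry=0.60, warm=0.92; AND[min(a, b)] → w = 0.60
R4 (z=90.0): dry=0.60, ¬warm=1−0.92=0.08; AND[min(a, b)] → w = 0.08
Weighted average = (0.63·34.0 + 0.92·94.2 + 0.60·16.0 + 0.08·90.0) / (0.63 + 0.92 + 0.60 + 0.08)
  = 124.8840 / 2.2300 = 56.00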